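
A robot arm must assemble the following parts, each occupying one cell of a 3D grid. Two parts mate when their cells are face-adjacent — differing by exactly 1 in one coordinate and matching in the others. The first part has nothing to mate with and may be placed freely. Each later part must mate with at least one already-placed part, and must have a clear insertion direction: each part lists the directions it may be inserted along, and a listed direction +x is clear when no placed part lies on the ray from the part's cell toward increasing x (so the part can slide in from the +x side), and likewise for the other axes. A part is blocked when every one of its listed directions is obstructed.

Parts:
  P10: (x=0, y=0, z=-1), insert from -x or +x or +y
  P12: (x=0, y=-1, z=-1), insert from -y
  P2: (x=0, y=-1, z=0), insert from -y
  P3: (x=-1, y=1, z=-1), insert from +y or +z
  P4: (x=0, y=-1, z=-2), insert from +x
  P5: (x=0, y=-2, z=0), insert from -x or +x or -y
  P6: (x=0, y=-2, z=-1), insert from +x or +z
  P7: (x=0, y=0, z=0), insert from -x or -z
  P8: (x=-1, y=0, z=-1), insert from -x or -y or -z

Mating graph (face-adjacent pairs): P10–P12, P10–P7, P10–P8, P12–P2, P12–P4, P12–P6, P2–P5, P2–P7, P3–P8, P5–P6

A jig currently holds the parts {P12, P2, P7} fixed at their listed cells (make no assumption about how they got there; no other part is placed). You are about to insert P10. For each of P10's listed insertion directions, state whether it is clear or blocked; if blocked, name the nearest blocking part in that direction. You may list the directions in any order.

-x: ray from P10(0, 0, -1) has no placed part ⇒ clear
+x: ray from P10(0, 0, -1) has no placed part ⇒ clear
+y: ray from P10(0, 0, -1) has no placed part ⇒ clear

+x: clear; +y: clear; -x: clear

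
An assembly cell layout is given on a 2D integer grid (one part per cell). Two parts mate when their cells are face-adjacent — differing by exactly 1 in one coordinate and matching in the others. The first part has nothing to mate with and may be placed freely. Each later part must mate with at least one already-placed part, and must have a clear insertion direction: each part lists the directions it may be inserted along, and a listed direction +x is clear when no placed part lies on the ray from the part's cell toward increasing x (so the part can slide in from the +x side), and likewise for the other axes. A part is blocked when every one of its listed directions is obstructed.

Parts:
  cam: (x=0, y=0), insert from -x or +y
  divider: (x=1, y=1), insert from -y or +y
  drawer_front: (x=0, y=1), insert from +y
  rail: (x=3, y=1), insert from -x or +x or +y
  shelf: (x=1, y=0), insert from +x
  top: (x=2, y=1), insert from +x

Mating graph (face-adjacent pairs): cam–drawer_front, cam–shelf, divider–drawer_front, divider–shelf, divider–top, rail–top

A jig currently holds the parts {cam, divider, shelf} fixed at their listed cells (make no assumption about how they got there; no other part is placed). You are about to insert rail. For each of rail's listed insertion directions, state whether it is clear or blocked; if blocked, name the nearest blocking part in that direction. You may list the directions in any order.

-x: nearest on ray is divider@(1, 1) ⇒ blocked
+x: ray from rail(3, 1) has no placed part ⇒ clear
+y: ray from rail(3, 1) has no placed part ⇒ clear

+x: clear; +y: clear; -x: blocked by divider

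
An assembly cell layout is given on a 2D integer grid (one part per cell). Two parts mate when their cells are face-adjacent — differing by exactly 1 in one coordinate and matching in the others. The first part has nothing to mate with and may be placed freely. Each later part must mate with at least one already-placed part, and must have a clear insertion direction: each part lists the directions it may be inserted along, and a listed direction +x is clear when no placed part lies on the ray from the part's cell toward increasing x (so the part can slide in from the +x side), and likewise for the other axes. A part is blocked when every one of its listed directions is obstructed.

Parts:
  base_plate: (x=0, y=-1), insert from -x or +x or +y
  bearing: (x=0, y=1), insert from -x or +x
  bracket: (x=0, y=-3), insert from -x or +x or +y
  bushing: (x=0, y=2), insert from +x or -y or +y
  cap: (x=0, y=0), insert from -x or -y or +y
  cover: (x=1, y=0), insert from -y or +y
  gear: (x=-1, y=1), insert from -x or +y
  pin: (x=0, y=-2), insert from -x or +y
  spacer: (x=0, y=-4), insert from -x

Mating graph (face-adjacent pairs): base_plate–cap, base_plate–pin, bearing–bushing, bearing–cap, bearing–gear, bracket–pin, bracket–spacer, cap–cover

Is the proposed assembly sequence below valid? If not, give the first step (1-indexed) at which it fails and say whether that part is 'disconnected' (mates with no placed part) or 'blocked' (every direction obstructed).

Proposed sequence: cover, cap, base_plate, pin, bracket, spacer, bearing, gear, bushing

1. cover@(1, 0) [-y clear] — {cover}
2. cap@(0, 0) [-x clear] — {cap, cover}
3. base_plate@(0, -1) [-x clear] — {base_plate, cap, cover}
4. pin@(0, -2) [-x clear] — {base_plate, cap, cover, pin}
5. bracket@(0, -3) [-x clear] — {base_plate, bracket, cap, cover, pin}
6. spacer@(0, -4) [-x clear] — {base_plate, bracket, cap, cover, pin, spacer}
7. bearing@(0, 1) [-x clear] — {base_plate, bearing, bracket, cap, cover, pin, spacer}
8. gear@(-1, 1) [-x clear] — {base_plate, bearing, bracket, cap, cover, gear, pin, spacer}
9. bushing@(0, 2) [+x clear] — {base_plate, bearing, bracket, bushing, cap, cover, gear, pin, spacer}

Valid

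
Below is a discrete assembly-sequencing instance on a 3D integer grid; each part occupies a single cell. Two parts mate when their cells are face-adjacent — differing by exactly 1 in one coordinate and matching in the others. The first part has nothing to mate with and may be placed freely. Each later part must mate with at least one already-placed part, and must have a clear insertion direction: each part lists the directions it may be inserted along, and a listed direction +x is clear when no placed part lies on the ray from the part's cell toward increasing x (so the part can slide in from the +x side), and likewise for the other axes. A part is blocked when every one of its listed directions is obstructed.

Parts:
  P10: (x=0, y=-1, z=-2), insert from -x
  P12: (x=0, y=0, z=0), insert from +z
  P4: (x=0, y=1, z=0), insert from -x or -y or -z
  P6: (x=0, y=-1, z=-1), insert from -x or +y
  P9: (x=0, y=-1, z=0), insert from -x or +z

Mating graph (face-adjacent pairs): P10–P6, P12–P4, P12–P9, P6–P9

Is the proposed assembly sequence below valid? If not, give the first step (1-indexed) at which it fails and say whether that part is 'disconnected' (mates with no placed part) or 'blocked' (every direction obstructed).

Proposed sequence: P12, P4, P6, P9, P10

1. P12@(0, 0, 0) [+z clear] — {P12}
2. P4@(0, 1, 0) [-x clear] — {P12, P4}
3. P6@(0, -1, -1) — no placed neighbour ⇒ disconnected

Invalid at step 3 (disconnected)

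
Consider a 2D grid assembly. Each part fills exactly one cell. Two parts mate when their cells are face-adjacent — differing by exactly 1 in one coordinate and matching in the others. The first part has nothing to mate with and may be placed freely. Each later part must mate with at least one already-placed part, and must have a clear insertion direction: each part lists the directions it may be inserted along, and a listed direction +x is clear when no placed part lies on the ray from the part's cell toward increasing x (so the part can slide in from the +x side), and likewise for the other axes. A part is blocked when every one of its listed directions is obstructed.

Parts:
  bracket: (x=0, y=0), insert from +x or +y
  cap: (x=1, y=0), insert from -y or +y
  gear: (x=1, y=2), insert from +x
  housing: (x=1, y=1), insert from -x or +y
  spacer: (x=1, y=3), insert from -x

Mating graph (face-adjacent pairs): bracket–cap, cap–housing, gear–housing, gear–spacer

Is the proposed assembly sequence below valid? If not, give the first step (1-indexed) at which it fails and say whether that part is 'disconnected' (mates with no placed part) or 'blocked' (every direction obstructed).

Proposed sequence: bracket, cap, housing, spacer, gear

Invalid at step 4 (disconnected)

1. bracket@(0, 0) [+x clear] — {bracket}
2. cap@(1, 0) [-y clear] — {bracket, cap}
3. housing@(1, 1) [-x clear] — {bracket, cap, housing}
4. spacer@(1, 3) — no placed neighbour ⇒ disconnected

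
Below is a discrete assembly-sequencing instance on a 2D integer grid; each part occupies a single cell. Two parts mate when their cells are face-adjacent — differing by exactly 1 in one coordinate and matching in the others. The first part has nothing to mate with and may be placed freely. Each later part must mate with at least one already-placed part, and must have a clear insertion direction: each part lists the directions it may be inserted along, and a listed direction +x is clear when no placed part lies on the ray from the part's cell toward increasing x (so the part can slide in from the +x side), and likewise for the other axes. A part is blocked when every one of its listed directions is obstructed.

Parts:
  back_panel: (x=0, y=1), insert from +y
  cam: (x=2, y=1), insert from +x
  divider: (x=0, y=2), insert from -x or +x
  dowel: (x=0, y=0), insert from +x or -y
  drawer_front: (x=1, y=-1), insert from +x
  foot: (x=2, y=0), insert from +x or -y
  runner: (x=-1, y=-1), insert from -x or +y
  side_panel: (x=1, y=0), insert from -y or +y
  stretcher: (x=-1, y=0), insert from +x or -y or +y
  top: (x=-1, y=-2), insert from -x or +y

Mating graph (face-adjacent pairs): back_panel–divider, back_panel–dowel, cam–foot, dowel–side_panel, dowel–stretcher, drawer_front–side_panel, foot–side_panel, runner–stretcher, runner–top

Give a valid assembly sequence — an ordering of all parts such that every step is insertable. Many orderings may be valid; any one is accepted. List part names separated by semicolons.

1. top@(-1, -2) [-x clear] — {top}
2. runner@(-1, -1) [-x clear] — {runner, top}
3. stretcher@(-1, 0) [+x clear] — {runner, stretcher, top}
4. dowel@(0, 0) [+x clear] — {dowel, runner, stretcher, top}
5. back_panel@(0, 1) [+y clear] — {back_panel, dowel, runner, stretcher, top}
6. divider@(0, 2) [-x clear] — {back_panel, divider, dowel, runner, stretcher, top}
7. side_panel@(1, 0) [-y clear] — {back_panel, divider, dowel, runner, side_panel, stretcher, top}
8. foot@(2, 0) [+x clear] — {back_panel, divider, dowel, foot, runner, side_panel, stretcher, top}
9. cam@(2, 1) [+x clear] — {back_panel, cam, divider, dowel, foot, runner, side_panel, stretcher, top}
10. drawer_front@(1, -1) [+x clear] — {back_panel, cam, divider, dowel, drawer_front, foot, runner, side_panel, stretcher, top}

top; runner; stretcher; dowel; back_panel; divider; side_panel; foot; cam; drawer_front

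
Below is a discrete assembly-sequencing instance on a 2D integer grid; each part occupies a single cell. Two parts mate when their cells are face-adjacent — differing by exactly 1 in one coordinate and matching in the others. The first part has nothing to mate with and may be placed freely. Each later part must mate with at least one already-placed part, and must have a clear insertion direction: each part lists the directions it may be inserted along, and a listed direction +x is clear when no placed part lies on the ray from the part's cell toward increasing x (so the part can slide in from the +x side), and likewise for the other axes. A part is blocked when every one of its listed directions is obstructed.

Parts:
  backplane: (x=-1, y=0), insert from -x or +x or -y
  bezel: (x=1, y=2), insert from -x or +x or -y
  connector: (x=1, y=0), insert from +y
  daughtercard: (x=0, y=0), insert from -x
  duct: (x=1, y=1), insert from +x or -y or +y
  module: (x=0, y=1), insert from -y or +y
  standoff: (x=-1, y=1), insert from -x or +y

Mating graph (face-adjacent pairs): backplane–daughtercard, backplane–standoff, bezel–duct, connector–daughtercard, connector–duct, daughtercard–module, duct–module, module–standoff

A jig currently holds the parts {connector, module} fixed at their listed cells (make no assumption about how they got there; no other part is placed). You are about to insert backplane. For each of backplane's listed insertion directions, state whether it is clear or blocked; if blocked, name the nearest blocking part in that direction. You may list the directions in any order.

-x: ray from backplane(-1, 0) has no placed part ⇒ clear
+x: nearest on ray is connector@(1, 0) ⇒ blocked
-y: ray from backplane(-1, 0) has no placed part ⇒ clear

+x: blocked by connector; -x: clear; -y: clear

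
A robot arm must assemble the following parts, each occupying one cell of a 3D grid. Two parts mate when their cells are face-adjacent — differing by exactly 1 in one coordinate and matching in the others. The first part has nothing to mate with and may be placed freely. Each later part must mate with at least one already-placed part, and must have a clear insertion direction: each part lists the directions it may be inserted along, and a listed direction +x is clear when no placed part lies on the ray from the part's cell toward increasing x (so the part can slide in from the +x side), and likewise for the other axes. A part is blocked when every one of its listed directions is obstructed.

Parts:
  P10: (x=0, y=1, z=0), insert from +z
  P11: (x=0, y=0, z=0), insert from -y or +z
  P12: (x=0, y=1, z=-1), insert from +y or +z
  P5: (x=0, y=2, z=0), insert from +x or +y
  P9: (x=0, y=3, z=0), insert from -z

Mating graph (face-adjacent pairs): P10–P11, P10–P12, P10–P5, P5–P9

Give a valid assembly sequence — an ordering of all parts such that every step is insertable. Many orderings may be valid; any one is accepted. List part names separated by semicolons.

P10; P12; P11; P5; P9

1. P10@(0, 1, 0) [+z clear] — {P10}
2. P12@(0, 1, -1) [+y clear] — {P10, P12}
3. P11@(0, 0, 0) [-y clear] — {P10, P11, P12}
4. P5@(0, 2, 0) [+x clear] — {P10, P11, P12, P5}
5. P9@(0, 3, 0) [-z clear] — {P10, P11, P12, P5, P9}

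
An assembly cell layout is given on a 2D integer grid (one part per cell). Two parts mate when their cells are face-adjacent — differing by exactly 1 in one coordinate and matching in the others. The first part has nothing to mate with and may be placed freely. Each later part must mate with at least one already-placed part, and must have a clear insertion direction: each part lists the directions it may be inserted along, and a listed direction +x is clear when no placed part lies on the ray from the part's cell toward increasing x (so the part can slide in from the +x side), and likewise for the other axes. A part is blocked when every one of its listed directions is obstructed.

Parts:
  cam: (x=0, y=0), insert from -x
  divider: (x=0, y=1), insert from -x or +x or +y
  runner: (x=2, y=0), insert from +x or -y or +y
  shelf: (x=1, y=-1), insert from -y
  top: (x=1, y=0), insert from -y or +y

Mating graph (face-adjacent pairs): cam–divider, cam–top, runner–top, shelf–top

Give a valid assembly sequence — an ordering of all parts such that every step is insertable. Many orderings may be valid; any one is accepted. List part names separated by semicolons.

1. runner@(2, 0) [+x clear] — {runner}
2. top@(1, 0) [-y clear] — {runner, top}
3. cam@(0, 0) [-x clear] — {cam, runner, top}
4. divider@(0, 1) [-x clear] — {cam, divider, runner, top}
5. shelf@(1, -1) [-y clear] — {cam, divider, runner, shelf, top}

runner; top; cam; divider; shelf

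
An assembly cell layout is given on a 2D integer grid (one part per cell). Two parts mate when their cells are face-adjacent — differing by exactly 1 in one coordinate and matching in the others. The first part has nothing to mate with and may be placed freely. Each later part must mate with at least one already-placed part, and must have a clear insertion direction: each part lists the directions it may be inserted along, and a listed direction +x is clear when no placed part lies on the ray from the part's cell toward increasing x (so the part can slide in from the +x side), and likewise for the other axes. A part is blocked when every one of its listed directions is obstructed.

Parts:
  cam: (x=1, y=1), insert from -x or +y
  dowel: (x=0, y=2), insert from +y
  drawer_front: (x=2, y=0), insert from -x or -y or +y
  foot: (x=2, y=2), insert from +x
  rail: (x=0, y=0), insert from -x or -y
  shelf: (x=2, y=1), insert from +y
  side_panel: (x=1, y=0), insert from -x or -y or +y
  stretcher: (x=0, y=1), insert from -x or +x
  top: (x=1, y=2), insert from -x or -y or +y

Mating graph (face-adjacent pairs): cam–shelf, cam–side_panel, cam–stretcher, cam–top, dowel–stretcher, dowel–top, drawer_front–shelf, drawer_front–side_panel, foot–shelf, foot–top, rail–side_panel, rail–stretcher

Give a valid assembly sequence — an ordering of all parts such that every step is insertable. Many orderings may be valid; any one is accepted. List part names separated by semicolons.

1. dowel@(0, 2) [+y clear] — {dowel}
2. top@(1, 2) [-y clear] — {dowel, top}
3. cam@(1, 1) [-x clear] — {cam, dowel, top}
4. side_panel@(1, 0) [-x clear] — {cam, dowel, side_panel, top}
5. shelf@(2, 1) [+y clear] — {cam, dowel, shelf, side_panel, top}
6. foot@(2, 2) [+x clear] — {cam, dowel, foot, shelf, side_panel, top}
7. drawer_front@(2, 0) [-y clear] — {cam, dowel, drawer_front, foot, shelf, side_panel, top}
8. rail@(0, 0) [-x clear] — {cam, dowel, drawer_front, foot, rail, shelf, side_panel, top}
9. stretcher@(0, 1) [-x clear] — {cam, dowel, drawer_front, foot, rail, shelf, side_panel, stretcher, top}

dowel; top; cam; side_panel; shelf; foot; drawer_front; rail; stretcher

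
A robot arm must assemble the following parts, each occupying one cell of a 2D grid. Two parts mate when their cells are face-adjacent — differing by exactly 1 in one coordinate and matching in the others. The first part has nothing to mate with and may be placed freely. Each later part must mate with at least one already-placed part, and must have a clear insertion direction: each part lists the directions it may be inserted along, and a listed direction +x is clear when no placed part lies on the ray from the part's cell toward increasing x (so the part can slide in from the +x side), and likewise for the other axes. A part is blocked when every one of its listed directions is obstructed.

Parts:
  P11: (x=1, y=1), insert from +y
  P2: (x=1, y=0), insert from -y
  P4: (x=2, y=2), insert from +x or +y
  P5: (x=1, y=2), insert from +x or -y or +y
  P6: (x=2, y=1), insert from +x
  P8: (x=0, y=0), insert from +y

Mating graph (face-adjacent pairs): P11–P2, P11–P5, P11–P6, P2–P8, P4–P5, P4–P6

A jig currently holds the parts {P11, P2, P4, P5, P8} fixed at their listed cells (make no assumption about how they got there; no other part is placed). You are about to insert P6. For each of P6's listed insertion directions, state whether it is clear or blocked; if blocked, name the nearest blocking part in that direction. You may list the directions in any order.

+x: ray from P6(2, 1) has no placed part ⇒ clear

+x: clear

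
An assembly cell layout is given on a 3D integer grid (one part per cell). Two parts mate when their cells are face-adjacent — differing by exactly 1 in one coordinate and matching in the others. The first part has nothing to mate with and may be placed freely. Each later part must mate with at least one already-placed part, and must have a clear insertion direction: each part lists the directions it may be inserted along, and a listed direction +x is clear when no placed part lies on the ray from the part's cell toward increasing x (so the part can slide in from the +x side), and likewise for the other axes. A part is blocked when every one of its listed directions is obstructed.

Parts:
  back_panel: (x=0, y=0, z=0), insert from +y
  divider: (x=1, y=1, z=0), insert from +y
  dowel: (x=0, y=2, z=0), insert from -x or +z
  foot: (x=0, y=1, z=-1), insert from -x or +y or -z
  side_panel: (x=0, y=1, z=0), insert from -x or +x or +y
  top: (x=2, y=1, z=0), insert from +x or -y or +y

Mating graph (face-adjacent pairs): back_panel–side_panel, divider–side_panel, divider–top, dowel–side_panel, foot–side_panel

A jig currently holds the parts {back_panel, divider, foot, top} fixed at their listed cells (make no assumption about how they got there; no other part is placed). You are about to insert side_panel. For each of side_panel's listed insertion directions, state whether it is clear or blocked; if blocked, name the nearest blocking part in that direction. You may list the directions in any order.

-x: ray from side_panel(0, 1, 0) has no placed part ⇒ clear
+x: nearest on ray is divider@(1, 1, 0) ⇒ blocked
+y: ray from side_panel(0, 1, 0) has no placed part ⇒ clear

+x: blocked by divider; +y: clear; -x: clear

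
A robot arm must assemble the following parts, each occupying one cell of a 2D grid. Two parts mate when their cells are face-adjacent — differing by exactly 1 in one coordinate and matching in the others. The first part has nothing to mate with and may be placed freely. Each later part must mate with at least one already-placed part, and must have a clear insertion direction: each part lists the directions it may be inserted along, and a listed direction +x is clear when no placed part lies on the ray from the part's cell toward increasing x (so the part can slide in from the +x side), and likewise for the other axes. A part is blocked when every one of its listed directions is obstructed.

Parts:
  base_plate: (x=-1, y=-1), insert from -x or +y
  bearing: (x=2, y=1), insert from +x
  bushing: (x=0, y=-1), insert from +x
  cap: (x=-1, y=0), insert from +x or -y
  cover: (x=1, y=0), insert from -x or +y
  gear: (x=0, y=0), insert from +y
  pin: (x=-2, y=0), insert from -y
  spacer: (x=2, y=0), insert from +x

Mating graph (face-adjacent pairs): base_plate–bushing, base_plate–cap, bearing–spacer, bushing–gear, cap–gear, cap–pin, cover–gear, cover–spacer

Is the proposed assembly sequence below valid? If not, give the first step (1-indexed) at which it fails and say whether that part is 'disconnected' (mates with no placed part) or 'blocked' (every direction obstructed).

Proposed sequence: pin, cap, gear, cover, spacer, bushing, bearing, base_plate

1. pin@(-2, 0) [-y clear] — {pin}
2. cap@(-1, 0) [+x clear] — {cap, pin}
3. gear@(0, 0) [+y clear] — {cap, gear, pin}
4. cover@(1, 0) [+y clear] — {cap, cover, gear, pin}
5. spacer@(2, 0) [+x clear] — {cap, cover, gear, pin, spacer}
6. bushing@(0, -1) [+x clear] — {bushing, cap, cover, gear, pin, spacer}
7. bearing@(2, 1) [+x clear] — {bearing, bushing, cap, cover, gear, pin, spacer}
8. base_plate@(-1, -1) [-x clear] — {base_plate, bearing, bushing, cap, cover, gear, pin, spacer}

Valid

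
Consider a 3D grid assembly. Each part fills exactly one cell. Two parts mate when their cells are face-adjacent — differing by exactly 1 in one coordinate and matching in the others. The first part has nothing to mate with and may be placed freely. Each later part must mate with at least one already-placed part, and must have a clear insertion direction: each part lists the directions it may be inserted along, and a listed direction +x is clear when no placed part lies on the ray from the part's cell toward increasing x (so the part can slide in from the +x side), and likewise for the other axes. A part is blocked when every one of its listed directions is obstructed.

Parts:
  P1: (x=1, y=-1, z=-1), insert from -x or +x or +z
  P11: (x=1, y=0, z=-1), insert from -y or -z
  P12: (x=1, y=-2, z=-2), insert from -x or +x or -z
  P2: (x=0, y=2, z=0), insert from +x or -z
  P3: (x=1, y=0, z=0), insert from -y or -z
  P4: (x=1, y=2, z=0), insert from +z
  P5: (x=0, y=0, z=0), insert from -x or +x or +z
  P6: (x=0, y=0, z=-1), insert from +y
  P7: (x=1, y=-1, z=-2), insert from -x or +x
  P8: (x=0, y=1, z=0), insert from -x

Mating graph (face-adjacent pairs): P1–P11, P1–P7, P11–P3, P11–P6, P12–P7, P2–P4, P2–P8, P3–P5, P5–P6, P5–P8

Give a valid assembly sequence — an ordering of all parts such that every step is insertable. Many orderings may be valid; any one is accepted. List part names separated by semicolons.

P8; P5; P6; P3; P11; P1; P7; P12; P2; P4

1. P8@(0, 1, 0) [-x clear] — {P8}
2. P5@(0, 0, 0) [-x clear] — {P5, P8}
3. P6@(0, 0, -1) [+y clear] — {P5, P6, P8}
4. P3@(1, 0, 0) [-y clear] — {P3, P5, P6, P8}
5. P11@(1, 0, -1) [-y clear] — {P11, P3, P5, P6, P8}
6. P1@(1, -1, -1) [-x clear] — {P1, P11, P3, P5, P6, P8}
7. P7@(1, -1, -2) [-x clear] — {P1, P11, P3, P5, P6, P7, P8}
8. P12@(1, -2, -2) [-x clear] — {P1, P11, P12, P3, P5, P6, P7, P8}
9. P2@(0, 2, 0) [+x clear] — {P1, P11, P12, P2, P3, P5, P6, P7, P8}
10. P4@(1, 2, 0) [+z clear] — {P1, P11, P12, P2, P3, P4, P5, P6, P7, P8}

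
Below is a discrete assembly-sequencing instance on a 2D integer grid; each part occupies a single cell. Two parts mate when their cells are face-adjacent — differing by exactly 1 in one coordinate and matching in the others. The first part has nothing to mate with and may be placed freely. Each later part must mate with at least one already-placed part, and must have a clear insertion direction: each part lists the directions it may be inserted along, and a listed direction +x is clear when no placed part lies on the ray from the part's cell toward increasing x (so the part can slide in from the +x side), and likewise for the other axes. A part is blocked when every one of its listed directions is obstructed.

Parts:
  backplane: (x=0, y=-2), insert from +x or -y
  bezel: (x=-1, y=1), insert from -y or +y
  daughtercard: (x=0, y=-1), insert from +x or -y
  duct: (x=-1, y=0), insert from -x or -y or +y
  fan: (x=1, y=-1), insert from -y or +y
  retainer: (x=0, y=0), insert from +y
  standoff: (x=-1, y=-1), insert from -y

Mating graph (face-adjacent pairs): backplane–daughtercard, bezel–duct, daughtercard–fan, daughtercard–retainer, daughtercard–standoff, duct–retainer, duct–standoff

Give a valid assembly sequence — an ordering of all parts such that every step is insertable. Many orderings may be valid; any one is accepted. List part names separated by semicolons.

1. bezel@(-1, 1) [-y clear] — {bezel}
2. duct@(-1, 0) [-x clear] — {bezel, duct}
3. retainer@(0, 0) [+y clear] — {bezel, duct, retainer}
4. daughtercard@(0, -1) [+x clear] — {bezel, daughtercard, duct, retainer}
5. fan@(1, -1) [-y clear] — {bezel, daughtercard, duct, fan, retainer}
6. standoff@(-1, -1) [-y clear] — {bezel, daughtercard, duct, fan, retainer, standoff}
7. backplane@(0, -2) [+x clear] — {backplane, bezel, daughtercard, duct, fan, retainer, standoff}

bezel; duct; retainer; daughtercard; fan; standoff; backplane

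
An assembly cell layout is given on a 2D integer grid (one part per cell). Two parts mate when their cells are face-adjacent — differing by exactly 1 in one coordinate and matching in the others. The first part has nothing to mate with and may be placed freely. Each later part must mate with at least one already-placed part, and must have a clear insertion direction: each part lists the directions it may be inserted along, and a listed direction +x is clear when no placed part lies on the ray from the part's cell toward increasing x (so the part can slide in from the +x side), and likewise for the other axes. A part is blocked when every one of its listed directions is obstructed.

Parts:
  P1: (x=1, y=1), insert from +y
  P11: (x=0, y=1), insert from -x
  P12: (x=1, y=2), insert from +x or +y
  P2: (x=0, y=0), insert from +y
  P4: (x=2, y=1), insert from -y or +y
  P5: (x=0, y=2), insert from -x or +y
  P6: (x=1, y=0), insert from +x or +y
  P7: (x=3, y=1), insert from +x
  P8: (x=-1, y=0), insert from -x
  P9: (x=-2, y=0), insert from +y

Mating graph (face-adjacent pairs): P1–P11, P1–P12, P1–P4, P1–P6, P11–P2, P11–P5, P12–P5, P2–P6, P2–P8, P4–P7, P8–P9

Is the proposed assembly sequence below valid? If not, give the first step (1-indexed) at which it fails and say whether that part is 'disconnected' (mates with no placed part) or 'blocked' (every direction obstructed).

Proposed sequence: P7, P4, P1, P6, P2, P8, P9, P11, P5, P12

1. P7@(3, 1) [+x clear] — {P7}
2. P4@(2, 1) [-y clear] — {P4, P7}
3. P1@(1, 1) [+y clear] — {P1, P4, P7}
4. P6@(1, 0) [+x clear] — {P1, P4, P6, P7}
5. P2@(0, 0) [+y clear] — {P1, P2, P4, P6, P7}
6. P8@(-1, 0) [-x clear] — {P1, P2, P4, P6, P7, P8}
7. P9@(-2, 0) [+y clear] — {P1, P2, P4, P6, P7, P8, P9}
8. P11@(0, 1) [-x clear] — {P1, P11, P2, P4, P6, P7, P8, P9}
9. P5@(0, 2) [-x clear] — {P1, P11, P2, P4, P5, P6, P7, P8, P9}
10. P12@(1, 2) [+x clear] — {P1, P11, P12, P2, P4, P5, P6, P7, P8, P9}

Valid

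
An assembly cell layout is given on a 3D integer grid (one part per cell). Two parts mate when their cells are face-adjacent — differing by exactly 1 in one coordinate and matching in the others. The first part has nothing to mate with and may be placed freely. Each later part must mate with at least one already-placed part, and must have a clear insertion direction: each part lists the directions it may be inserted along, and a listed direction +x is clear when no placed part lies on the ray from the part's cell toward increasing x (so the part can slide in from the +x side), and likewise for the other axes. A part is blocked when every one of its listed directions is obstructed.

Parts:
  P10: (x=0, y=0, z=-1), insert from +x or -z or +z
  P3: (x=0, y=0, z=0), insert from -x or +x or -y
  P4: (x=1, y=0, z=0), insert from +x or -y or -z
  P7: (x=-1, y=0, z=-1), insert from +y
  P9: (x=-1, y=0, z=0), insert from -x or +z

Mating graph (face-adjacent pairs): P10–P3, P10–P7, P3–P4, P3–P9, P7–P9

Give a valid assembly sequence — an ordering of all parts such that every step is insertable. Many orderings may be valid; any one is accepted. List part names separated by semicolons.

P3; P4; P10; P7; P9

1. P3@(0, 0, 0) [-x clear] — {P3}
2. P4@(1, 0, 0) [+x clear] — {P3, P4}
3. P10@(0, 0, -1) [+x clear] — {P10, P3, P4}
4. P7@(-1, 0, -1) [+y clear] — {P10, P3, P4, P7}
5. P9@(-1, 0, 0) [-x clear] — {P10, P3, P4, P7, P9}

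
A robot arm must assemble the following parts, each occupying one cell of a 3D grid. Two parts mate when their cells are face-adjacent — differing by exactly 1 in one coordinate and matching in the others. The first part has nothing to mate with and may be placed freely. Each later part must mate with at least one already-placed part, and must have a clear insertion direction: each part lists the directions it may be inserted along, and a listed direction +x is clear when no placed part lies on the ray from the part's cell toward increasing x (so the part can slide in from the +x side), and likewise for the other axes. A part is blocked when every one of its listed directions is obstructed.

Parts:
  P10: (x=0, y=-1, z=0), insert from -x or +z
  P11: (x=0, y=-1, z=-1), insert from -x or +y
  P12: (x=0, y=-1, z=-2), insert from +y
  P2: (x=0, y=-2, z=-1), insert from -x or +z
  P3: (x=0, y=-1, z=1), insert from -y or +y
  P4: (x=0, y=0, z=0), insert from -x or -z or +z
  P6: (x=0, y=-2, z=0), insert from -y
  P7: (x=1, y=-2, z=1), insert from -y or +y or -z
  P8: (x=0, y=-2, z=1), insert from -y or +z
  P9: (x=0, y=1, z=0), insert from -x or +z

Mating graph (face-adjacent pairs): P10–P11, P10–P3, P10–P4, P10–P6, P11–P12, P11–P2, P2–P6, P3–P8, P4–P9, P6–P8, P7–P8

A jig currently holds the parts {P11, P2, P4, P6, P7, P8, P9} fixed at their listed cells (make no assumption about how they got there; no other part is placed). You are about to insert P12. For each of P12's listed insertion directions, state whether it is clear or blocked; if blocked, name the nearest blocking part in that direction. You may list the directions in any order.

+y: ray from P12(0, -1, -2) has no placed part ⇒ clear

+y: clear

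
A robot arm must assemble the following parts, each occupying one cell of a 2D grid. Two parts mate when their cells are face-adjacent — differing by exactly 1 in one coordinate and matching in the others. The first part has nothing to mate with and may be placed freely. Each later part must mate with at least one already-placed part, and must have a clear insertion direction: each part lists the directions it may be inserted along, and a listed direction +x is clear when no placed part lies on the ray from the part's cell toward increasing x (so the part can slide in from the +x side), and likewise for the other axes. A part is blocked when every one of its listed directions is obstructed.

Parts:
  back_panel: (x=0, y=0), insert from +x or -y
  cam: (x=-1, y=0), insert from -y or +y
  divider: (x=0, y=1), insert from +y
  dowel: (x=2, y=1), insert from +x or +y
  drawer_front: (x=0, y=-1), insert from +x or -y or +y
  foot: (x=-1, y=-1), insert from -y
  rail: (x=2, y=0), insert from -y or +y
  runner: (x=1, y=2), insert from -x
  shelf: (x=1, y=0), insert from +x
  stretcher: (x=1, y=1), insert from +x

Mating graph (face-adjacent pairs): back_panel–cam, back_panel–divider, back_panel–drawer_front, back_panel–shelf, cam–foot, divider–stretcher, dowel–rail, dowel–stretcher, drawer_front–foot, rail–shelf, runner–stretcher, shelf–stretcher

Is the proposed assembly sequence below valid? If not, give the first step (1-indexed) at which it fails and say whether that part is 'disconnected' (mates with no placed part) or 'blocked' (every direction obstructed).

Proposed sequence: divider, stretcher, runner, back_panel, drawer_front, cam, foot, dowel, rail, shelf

1. divider@(0, 1) [+y clear] — {divider}
2. stretcher@(1, 1) [+x clear] — {divider, stretcher}
3. runner@(1, 2) [-x clear] — {divider, runner, stretcher}
4. back_panel@(0, 0) [+x clear] — {back_panel, divider, runner, stretcher}
5. drawer_front@(0, -1) [+x clear] — {back_panel, divider, drawer_front, runner, stretcher}
6. cam@(-1, 0) [-y clear] — {back_panel, cam, divider, drawer_front, runner, stretcher}
7. foot@(-1, -1) [-y clear] — {back_panel, cam, divider, drawer_front, foot, runner, stretcher}
8. dowel@(2, 1) [+x clear] — {back_panel, cam, divider, dowel, drawer_front, foot, runner, stretcher}
9. rail@(2, 0) [-y clear] — {back_panel, cam, divider, dowel, drawer_front, foot, rail, runner, stretcher}
10. shelf@(1, 0) — +x all obstructed ⇒ blocked

Invalid at step 10 (blocked)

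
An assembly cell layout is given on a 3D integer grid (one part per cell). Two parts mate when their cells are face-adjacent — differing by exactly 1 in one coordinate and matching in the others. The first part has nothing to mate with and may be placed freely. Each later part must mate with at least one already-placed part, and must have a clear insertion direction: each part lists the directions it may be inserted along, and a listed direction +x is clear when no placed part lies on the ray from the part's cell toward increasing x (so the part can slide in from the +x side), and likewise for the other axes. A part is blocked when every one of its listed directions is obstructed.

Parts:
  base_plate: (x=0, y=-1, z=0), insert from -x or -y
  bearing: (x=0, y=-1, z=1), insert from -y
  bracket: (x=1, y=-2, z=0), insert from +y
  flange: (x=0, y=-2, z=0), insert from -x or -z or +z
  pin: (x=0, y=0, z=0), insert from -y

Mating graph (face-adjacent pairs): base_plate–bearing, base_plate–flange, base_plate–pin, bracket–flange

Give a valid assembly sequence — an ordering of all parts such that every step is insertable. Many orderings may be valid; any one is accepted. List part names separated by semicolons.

pin; base_plate; bearing; flange; bracket

1. pin@(0, 0, 0) [-y clear] — {pin}
2. base_plate@(0, -1, 0) [-x clear] — {base_plate, pin}
3. bearing@(0, -1, 1) [-y clear] — {base_plate, bearing, pin}
4. flange@(0, -2, 0) [-x clear] — {base_plate, bearing, flange, pin}
5. bracket@(1, -2, 0) [+y clear] — {base_plate, bearing, bracket, flange, pin}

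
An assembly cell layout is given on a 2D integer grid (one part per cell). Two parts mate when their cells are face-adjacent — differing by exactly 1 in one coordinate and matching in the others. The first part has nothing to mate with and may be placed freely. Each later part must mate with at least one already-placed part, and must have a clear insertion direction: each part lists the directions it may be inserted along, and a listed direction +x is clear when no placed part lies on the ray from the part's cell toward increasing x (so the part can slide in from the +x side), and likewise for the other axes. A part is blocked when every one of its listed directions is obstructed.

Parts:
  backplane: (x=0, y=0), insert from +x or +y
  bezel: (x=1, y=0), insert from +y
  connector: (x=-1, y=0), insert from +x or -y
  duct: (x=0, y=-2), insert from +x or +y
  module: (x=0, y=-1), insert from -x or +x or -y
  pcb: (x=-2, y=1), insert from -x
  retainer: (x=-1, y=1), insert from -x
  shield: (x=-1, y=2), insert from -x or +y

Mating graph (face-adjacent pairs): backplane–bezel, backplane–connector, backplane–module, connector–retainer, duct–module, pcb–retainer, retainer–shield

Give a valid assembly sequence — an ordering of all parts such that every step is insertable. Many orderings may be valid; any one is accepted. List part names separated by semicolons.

connector; retainer; shield; pcb; backplane; bezel; module; duct

1. connector@(-1, 0) [+x clear] — {connector}
2. retainer@(-1, 1) [-x clear] — {connector, retainer}
3. shield@(-1, 2) [-x clear] — {connector, retainer, shield}
4. pcb@(-2, 1) [-x clear] — {connector, pcb, retainer, shield}
5. backplane@(0, 0) [+x clear] — {backplane, connector, pcb, retainer, shield}
6. bezel@(1, 0) [+y clear] — {backplane, bezel, connector, pcb, retainer, shield}
7. module@(0, -1) [-x clear] — {backplane, bezel, connector, module, pcb, retainer, shield}
8. duct@(0, -2) [+x clear] — {backplane, bezel, connector, duct, module, pcb, retainer, shield}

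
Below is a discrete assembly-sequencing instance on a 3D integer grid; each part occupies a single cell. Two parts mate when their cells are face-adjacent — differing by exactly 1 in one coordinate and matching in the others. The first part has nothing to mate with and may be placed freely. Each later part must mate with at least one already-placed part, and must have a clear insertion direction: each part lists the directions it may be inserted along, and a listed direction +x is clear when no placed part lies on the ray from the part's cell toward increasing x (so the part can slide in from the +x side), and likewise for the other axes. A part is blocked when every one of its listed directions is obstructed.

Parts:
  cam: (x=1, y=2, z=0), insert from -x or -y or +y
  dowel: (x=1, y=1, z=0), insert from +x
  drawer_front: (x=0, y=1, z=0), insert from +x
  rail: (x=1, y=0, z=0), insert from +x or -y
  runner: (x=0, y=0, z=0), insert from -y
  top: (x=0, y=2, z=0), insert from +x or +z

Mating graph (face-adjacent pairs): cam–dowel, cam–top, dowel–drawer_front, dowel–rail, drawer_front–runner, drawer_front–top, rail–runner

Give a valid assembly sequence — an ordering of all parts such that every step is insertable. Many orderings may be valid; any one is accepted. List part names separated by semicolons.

1. runner@(0, 0, 0) [-y clear] — {runner}
2. drawer_front@(0, 1, 0) [+x clear] — {drawer_front, runner}
3. top@(0, 2, 0) [+x clear] — {drawer_front, runner, top}
4. cam@(1, 2, 0) [-y clear] — {cam, drawer_front, runner, top}
5. rail@(1, 0, 0) [+x clear] — {cam, drawer_front, rail, runner, top}
6. dowel@(1, 1, 0) [+x clear] — {cam, dowel, drawer_front, rail, runner, top}

runner; drawer_front; top; cam; rail; dowel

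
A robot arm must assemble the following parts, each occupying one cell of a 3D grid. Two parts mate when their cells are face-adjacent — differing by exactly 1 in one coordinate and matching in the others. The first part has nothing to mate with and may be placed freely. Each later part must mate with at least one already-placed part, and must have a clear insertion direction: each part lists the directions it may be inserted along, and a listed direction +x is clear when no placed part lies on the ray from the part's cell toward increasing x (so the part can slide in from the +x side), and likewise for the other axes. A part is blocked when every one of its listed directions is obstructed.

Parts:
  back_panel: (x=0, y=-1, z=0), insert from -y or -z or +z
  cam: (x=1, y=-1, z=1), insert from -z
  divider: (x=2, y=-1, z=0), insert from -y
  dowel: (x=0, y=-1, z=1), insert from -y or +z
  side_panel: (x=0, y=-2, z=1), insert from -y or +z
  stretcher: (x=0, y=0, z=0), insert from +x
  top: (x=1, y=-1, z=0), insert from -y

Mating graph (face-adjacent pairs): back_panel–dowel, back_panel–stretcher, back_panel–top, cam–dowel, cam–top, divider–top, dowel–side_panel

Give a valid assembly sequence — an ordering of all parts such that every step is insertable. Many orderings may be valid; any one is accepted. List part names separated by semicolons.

stretcher; back_panel; dowel; side_panel; cam; top; divider

1. stretcher@(0, 0, 0) [+x clear] — {stretcher}
2. back_panel@(0, -1, 0) [-y clear] — {back_panel, stretcher}
3. dowel@(0, -1, 1) [-y clear] — {back_panel, dowel, stretcher}
4. side_panel@(0, -2, 1) [-y clear] — {back_panel, dowel, side_panel, stretcher}
5. cam@(1, -1, 1) [-z clear] — {back_panel, cam, dowel, side_panel, stretcher}
6. top@(1, -1, 0) [-y clear] — {back_panel, cam, dowel, side_panel, stretcher, top}
7. divider@(2, -1, 0) [-y clear] — {back_panel, cam, divider, dowel, side_panel, stretcher, top}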